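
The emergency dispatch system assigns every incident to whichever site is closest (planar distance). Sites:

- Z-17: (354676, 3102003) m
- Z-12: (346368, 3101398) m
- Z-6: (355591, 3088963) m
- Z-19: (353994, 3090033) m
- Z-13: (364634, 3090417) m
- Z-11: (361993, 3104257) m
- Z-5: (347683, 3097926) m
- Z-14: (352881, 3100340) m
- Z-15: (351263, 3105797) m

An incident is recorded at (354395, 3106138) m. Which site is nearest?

Squared distances to each site:
Z-17: 17177186.000; Z-12: 86900329.000; Z-6: 296411041.000; Z-19: 259531826.000; Z-13: 351986962.000; Z-11: 61267765.000; Z-5: 112487888.000; Z-14: 35909000.000; Z-15: 9925705.000.
Minimum at Z-15.

Z-15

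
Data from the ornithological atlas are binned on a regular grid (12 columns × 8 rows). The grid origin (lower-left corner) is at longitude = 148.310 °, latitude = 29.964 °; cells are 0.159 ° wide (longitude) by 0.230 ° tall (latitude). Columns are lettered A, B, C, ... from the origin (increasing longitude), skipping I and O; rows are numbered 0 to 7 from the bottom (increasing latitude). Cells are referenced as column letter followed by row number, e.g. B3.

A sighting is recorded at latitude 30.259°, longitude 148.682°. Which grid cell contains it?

C1

Column index: ⌊(148.682 − 148.310) / 0.159⌋ = ⌊2.340⌋ = 2 → column C
Row offset from origin: ⌊(30.259 − 29.964) / 0.230⌋ = ⌊1.283⌋ = 1 → row 1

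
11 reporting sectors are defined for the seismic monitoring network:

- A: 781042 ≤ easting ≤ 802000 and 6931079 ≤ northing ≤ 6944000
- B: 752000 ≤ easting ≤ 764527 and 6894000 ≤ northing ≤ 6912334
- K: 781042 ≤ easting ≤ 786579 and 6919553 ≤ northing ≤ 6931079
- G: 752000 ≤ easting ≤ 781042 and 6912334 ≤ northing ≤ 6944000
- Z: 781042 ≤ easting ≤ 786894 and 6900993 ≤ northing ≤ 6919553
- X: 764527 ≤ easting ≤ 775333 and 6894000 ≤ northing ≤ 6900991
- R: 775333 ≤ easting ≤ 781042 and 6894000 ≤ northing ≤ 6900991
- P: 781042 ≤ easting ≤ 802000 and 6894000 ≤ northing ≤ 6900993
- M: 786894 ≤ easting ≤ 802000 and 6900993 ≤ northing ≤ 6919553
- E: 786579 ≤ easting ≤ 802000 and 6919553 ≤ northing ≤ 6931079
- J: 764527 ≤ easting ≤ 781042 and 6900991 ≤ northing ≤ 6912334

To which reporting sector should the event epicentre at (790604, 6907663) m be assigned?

The point has easting = 790604 and northing = 6907663.
Only M satisfies 786894 ≤ easting ≤ 802000 and 6900993 ≤ northing ≤ 6919553.

M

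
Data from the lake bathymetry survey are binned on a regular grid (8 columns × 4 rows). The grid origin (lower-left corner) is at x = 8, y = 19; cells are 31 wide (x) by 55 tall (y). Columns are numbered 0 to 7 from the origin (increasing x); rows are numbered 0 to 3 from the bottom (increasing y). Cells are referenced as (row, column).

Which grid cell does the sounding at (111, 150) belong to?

Column index: ⌊(111 − 8) / 31⌋ = ⌊3.323⌋ = 3
Row offset from origin: ⌊(150 − 19) / 55⌋ = ⌊2.382⌋ = 2 → row 2

(2, 3)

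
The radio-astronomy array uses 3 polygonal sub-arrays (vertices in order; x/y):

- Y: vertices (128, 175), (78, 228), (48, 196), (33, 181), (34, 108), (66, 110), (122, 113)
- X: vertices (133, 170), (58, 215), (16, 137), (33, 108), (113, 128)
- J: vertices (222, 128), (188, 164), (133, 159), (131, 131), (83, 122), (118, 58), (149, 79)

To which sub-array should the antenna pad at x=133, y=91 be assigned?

J

Cast a ray rightward from (133, 91). For each polygon, the edges (by vertex number in listed order) whose endpoints lie on opposite sides of y = 91, where each meets that height, and whether that is right or left of the point:
Y: no edge straddles that height → 0 crossings.
X: no edge straddles that height → 0 crossings.
J: 5–6 at x≈100.0 (left), 7–1 at x≈166.9 (right) → 1 crossing.
Only J has an odd count, so the point is inside J.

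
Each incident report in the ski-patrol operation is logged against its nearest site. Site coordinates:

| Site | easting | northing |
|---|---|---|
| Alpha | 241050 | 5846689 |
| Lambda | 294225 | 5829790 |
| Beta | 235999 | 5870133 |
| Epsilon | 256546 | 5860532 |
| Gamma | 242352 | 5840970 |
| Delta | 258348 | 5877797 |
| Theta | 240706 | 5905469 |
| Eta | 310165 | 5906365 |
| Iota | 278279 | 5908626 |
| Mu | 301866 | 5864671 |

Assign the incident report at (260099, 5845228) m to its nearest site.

Squared distances to each site:
Alpha: 364998922.000; Lambda: 1402915720.000; Beta: 1201069025.000; Epsilon: 246836225.000; Gamma: 333086573.000; Delta: 1063805762.000; Theta: 4005066530.000; Eta: 6244337125.000; Iota: 4349818804.000; Mu: 2122512538.000.
Minimum at Epsilon.

Epsilon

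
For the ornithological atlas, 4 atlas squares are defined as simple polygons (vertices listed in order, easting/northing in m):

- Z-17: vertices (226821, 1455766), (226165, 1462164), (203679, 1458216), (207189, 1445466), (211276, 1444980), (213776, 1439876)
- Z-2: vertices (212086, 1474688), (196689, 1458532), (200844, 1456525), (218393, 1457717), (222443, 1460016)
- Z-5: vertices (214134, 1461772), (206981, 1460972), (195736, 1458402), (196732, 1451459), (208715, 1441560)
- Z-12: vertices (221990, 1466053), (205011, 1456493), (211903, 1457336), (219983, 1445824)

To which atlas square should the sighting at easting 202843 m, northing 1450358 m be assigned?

Z-5

Cast a ray rightward from (202843, 1450358). For each polygon, the edges (by vertex number in listed order) whose endpoints lie on opposite sides of northing = 1450358, where each meets that height, and whether that is right or left of the point:
Z-17: 3–4 at easting≈205842.3 (right), 6–1 at easting≈222381.3 (right) → 2 crossings.
Z-2: no edge straddles that height → 0 crossings.
Z-5: 4–5 at easting≈198064.8 (left), 5–1 at easting≈211073.8 (right) → 1 crossing.
Z-12: 3–4 at easting≈216800.7 (right), 4–1 at easting≈220432.8 (right) → 2 crossings.
Only Z-5 has an odd count, so the point is inside Z-5.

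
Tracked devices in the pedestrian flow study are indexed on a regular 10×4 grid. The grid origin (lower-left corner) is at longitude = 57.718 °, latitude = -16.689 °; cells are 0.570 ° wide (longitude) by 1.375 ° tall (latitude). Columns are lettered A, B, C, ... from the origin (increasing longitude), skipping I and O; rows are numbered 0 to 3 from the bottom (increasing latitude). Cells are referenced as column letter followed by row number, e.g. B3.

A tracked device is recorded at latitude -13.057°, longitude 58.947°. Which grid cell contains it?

Column index: ⌊(58.947 − 57.718) / 0.570⌋ = ⌊2.156⌋ = 2 → column C
Row offset from origin: ⌊(-13.057 − -16.689) / 1.375⌋ = ⌊2.641⌋ = 2 → row 2

C2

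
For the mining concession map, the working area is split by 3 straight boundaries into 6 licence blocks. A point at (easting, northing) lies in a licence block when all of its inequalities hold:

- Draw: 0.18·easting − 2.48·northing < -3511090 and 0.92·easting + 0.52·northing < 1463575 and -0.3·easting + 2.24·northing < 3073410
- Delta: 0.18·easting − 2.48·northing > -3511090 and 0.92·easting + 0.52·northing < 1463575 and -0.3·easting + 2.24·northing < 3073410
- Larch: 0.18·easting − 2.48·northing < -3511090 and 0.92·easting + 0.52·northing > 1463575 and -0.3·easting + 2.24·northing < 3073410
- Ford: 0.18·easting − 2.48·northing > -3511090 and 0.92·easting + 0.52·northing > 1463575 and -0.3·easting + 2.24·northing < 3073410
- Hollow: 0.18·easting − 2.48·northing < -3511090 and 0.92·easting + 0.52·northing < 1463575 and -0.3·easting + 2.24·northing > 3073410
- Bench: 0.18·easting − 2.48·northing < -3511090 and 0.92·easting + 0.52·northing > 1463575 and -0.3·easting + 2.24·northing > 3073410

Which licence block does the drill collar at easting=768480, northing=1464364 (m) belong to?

Ford

0.18·768480 − 2.48·1464364 = -3493296.320, which is > -3511090
0.92·768480 + 0.52·1464364 = 1468470.880, which is > 1463575
-0.3·768480 + 2.24·1464364 = 3049631.360, which is < 3073410
This sign pattern matches Ford.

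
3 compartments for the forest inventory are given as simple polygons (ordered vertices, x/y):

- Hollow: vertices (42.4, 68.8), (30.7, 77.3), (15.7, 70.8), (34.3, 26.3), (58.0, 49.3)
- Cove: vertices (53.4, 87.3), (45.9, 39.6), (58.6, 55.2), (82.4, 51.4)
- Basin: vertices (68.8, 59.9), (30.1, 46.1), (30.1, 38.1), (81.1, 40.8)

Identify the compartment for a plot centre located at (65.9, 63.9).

Cast a ray rightward from (65.9, 63.9). For each polygon, the edges (by vertex number in listed order) whose endpoints lie on opposite sides of y = 63.9, where each meets that height, and whether that is right or left of the point:
Hollow: 3–4 at x≈18.58 (left), 5–1 at x≈46.32 (left) → 0 crossings.
Cove: 1–2 at x≈49.72 (left), 4–1 at x≈72.30 (right) → 1 crossing.
Basin: no edge straddles that height → 0 crossings.
Only Cove has an odd count, so the point is inside Cove.

Cove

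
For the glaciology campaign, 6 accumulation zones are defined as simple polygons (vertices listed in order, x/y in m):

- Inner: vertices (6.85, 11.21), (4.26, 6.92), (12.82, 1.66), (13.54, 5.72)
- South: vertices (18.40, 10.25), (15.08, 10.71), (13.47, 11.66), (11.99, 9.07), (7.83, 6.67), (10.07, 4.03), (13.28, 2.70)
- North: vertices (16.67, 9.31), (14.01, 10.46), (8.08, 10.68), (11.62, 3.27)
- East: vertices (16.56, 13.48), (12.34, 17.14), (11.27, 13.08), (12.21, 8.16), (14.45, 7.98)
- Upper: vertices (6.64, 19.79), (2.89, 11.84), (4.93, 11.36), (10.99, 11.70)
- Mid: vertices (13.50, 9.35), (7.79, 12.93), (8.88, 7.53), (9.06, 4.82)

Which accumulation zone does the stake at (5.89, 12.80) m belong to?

Cast a ray rightward from (5.89, 12.80). For each polygon, the edges (by vertex number in listed order) whose endpoints lie on opposite sides of y = 12.80, where each meets that height, and whether that is right or left of the point:
Inner: no edge straddles that height → 0 crossings.
South: no edge straddles that height → 0 crossings.
North: no edge straddles that height → 0 crossings.
East: 3–4 at x≈11.323 (right), 5–1 at x≈16.299 (right) → 2 crossings.
Upper: 1–2 at x≈3.343 (left), 4–1 at x≈10.399 (right) → 1 crossing.
Mid: 1–2 at x≈7.997 (right), 2–3 at x≈7.816 (right) → 2 crossings.
Only Upper has an odd count, so the point is inside Upper.

Upper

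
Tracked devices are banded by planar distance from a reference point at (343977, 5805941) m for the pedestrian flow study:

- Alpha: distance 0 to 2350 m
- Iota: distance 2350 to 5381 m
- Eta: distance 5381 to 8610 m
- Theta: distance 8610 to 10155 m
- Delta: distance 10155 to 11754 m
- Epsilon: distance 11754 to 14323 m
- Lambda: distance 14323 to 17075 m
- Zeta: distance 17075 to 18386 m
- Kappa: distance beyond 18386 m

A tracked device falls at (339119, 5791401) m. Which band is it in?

Lambda

Distance = √((339119−343977)² + (5791401−5805941)²) = √(23600164.000 + 211411600.000) = 15330.093 m.
14323 ≤ 15330.093 < 17075 → Lambda.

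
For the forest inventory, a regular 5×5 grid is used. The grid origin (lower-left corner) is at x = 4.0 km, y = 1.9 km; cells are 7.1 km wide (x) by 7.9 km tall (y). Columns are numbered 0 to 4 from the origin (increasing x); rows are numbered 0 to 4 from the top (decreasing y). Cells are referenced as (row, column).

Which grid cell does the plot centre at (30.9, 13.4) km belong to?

(3, 3)

Column index: ⌊(30.9 − 4.0) / 7.1⌋ = ⌊3.789⌋ = 3
Row offset from origin: ⌊(13.4 − 1.9) / 7.9⌋ = ⌊1.456⌋ = 1 → row 3 (counted from top)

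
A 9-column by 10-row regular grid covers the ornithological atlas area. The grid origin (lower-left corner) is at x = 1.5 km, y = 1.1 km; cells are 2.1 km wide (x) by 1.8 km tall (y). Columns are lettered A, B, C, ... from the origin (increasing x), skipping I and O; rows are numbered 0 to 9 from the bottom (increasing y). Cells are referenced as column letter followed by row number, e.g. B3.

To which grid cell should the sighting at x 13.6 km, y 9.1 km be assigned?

F4

Column index: ⌊(13.6 − 1.5) / 2.1⌋ = ⌊5.762⌋ = 5 → column F
Row offset from origin: ⌊(9.1 − 1.1) / 1.8⌋ = ⌊4.444⌋ = 4 → row 4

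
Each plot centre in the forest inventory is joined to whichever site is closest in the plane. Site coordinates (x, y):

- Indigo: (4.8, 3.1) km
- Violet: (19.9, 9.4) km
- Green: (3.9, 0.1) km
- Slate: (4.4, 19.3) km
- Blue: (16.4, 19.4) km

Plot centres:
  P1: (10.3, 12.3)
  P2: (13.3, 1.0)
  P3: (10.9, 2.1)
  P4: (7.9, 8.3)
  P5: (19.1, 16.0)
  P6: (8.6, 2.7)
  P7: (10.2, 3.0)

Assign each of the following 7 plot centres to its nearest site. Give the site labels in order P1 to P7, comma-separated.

Slate, Indigo, Indigo, Indigo, Blue, Indigo, Indigo

P1 → Slate (d²=83.81)
P2 → Indigo (d²=76.66)
P3 → Indigo (d²=38.21)
P4 → Indigo (d²=36.65)
P5 → Blue (d²=18.85)
P6 → Indigo (d²=14.60)
P7 → Indigo (d²=29.17)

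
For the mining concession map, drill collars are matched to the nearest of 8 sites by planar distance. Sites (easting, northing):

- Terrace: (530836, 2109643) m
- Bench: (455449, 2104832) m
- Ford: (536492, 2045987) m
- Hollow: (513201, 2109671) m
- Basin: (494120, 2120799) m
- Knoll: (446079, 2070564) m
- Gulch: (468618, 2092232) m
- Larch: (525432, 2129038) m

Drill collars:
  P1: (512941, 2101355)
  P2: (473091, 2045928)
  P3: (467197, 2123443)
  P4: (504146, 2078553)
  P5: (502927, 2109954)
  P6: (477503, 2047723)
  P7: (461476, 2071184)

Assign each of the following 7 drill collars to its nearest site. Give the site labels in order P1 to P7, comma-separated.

P1 → Hollow (d²=69223456.00)
P2 → Knoll (d²=1336580640.00)
P3 → Bench (d²=484384825.00)
P4 → Hollow (d²=1050322949.00)
P5 → Hollow (d²=105635165.00)
P6 → Knoll (d²=1509179057.00)
P7 → Knoll (d²=237452009.00)

Hollow, Knoll, Bench, Hollow, Hollow, Knoll, Knoll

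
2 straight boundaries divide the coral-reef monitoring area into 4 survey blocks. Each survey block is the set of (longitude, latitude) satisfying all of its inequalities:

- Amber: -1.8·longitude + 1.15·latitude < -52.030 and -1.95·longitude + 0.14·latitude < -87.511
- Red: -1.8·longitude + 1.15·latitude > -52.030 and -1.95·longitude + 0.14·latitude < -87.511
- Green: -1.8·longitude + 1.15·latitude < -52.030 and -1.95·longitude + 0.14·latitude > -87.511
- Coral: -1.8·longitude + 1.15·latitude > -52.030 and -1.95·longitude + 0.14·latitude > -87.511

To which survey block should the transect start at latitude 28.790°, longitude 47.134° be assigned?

Red

-1.8·47.134 + 1.15·28.790 = -51.733, which is > -52.030
-1.95·47.134 + 0.14·28.790 = -87.881, which is < -87.511
This sign pattern matches Red.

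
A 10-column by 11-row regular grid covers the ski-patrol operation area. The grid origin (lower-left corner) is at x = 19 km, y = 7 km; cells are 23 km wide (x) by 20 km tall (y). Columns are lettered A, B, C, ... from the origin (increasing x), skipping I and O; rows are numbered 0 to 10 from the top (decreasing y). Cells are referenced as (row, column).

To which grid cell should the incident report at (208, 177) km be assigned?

(2, J)

Column index: ⌊(208 − 19) / 23⌋ = ⌊8.217⌋ = 8 → column J
Row offset from origin: ⌊(177 − 7) / 20⌋ = ⌊8.500⌋ = 8 → row 2 (counted from top)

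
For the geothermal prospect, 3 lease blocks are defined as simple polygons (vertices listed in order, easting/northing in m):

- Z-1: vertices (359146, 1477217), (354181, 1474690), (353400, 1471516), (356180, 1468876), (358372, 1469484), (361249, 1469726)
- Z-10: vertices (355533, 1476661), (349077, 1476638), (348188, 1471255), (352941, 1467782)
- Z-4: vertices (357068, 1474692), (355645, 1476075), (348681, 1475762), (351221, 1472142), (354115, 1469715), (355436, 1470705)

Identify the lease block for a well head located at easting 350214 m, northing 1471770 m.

Cast a ray rightward from (350214, 1471770). For each polygon, the edges (by vertex number in listed order) whose endpoints lie on opposite sides of northing = 1471770, where each meets that height, and whether that is right or left of the point:
Z-1: 2–3 at easting≈353462.5 (right), 6–1 at easting≈360675.2 (right) → 2 crossings.
Z-10: 2–3 at easting≈348273.1 (left), 4–1 at easting≈354105.2 (right) → 1 crossing.
Z-4: 4–5 at easting≈351664.6 (right), 6–1 at easting≈355871.9 (right) → 2 crossings.
Only Z-10 has an odd count, so the point is inside Z-10.

Z-10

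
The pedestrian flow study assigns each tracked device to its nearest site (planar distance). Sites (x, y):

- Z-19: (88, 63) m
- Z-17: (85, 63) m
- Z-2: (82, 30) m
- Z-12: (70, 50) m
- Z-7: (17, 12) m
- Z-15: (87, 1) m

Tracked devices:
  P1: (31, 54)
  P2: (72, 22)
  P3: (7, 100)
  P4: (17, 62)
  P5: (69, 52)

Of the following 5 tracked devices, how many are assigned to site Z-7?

P1 → Z-12
P2 → Z-2
P3 → Z-12
P4 → Z-7
P5 → Z-12
1 of the 5 goes to Z-7.

1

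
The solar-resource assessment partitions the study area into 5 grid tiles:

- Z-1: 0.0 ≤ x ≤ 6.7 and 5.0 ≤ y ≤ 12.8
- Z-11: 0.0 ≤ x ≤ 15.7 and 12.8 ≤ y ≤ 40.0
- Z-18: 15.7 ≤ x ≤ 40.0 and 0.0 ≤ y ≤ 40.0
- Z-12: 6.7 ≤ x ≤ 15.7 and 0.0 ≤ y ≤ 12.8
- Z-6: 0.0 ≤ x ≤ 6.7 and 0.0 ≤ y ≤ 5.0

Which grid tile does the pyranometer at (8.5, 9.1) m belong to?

Z-12

The point has x = 8.5 and y = 9.1.
Only Z-12 satisfies 6.7 ≤ x ≤ 15.7 and 0.0 ≤ y ≤ 12.8.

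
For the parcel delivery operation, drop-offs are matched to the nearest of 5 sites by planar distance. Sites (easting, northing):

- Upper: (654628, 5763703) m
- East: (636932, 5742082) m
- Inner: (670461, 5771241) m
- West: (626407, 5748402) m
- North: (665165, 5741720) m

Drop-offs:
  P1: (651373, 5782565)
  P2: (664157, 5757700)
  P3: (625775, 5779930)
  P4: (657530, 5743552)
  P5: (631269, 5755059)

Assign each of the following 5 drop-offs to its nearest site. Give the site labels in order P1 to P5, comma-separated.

P1 → Upper (d²=366370069.00)
P2 → Upper (d²=126837850.00)
P3 → West (d²=994414208.00)
P4 → North (d²=61649449.00)
P5 → West (d²=67954693.00)

Upper, Upper, West, North, West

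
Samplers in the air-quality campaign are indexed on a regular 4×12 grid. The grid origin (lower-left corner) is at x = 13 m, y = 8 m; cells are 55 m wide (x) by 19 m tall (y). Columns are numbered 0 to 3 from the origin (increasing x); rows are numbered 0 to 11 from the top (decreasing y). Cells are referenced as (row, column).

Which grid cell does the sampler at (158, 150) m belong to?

(4, 2)

Column index: ⌊(158 − 13) / 55⌋ = ⌊2.636⌋ = 2
Row offset from origin: ⌊(150 − 8) / 19⌋ = ⌊7.474⌋ = 7 → row 4 (counted from top)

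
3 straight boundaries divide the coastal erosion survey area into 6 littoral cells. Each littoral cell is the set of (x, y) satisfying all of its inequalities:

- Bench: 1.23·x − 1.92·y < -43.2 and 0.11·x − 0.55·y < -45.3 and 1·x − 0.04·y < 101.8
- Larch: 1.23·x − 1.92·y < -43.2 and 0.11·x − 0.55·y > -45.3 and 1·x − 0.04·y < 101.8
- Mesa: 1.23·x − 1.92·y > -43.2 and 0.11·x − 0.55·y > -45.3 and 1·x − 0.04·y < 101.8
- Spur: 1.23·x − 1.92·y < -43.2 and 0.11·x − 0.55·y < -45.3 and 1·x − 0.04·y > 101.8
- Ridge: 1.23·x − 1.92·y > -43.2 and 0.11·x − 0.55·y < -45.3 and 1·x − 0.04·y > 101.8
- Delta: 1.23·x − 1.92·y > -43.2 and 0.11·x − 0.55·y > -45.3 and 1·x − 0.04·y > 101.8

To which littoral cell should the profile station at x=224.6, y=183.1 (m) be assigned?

1.23·224.6 − 1.92·183.1 = -75.294, which is < -43.2
0.11·224.6 − 0.55·183.1 = -75.999, which is < -45.3
1·224.6 − 0.04·183.1 = 217.276, which is > 101.8
This sign pattern matches Spur.

Spur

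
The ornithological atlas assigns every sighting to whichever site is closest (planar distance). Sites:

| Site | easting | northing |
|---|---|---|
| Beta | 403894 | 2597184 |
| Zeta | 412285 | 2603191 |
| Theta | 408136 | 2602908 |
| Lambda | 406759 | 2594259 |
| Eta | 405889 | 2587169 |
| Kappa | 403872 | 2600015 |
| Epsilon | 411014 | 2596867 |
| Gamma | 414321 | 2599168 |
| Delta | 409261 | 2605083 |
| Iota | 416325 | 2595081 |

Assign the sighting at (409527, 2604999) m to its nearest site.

Delta

Squared distances to each site:
Beta: 92804914.000; Zeta: 10875428.000; Theta: 6307162.000; Lambda: 123009424.000; Eta: 331143944.000; Kappa: 56819281.000; Epsilon: 68340593.000; Gamma: 56982997.000; Delta: 77812.000; Iota: 144579528.000.
Minimum at Delta.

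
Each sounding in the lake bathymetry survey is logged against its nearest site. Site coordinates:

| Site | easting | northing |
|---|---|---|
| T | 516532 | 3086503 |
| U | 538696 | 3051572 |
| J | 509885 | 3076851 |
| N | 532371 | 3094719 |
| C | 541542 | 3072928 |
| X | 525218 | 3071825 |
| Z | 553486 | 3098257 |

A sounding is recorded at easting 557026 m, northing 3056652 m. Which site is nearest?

U

Squared distances to each site:
T: 2530846237.000; U: 361795300.000; J: 2630273482.000; N: 2056965514.000; C: 504662432.000; X: 1241968793.000; Z: 1743507625.000.
Minimum at U.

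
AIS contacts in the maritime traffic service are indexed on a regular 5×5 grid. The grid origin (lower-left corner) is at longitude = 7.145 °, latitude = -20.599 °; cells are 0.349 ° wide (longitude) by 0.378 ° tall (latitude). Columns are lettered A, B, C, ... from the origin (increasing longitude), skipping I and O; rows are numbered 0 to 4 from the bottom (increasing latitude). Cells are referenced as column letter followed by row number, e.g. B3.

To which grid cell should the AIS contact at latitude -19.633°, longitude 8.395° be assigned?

D2

Column index: ⌊(8.395 − 7.145) / 0.349⌋ = ⌊3.582⌋ = 3 → column D
Row offset from origin: ⌊(-19.633 − -20.599) / 0.378⌋ = ⌊2.556⌋ = 2 → row 2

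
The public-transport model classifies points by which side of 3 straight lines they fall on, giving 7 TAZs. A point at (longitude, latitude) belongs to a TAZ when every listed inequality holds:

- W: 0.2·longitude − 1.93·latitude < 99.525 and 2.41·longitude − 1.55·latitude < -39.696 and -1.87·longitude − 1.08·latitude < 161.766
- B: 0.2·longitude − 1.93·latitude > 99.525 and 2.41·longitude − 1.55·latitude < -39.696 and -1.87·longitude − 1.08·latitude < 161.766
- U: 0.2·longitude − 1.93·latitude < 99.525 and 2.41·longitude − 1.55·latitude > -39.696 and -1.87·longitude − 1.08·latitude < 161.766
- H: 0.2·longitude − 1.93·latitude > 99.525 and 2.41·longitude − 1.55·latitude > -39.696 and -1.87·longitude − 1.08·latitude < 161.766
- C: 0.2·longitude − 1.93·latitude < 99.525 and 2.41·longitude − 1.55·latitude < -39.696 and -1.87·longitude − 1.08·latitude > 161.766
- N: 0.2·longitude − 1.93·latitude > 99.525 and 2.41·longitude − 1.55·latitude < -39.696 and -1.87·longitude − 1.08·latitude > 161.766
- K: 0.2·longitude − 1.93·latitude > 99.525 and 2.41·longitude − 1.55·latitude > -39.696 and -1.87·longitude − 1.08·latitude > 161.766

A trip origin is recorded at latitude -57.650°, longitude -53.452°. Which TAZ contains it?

K

0.2·-53.452 − 1.93·-57.650 = 100.574, which is > 99.525
2.41·-53.452 − 1.55·-57.650 = -39.462, which is > -39.696
-1.87·-53.452 − 1.08·-57.650 = 162.217, which is > 161.766
This sign pattern matches K.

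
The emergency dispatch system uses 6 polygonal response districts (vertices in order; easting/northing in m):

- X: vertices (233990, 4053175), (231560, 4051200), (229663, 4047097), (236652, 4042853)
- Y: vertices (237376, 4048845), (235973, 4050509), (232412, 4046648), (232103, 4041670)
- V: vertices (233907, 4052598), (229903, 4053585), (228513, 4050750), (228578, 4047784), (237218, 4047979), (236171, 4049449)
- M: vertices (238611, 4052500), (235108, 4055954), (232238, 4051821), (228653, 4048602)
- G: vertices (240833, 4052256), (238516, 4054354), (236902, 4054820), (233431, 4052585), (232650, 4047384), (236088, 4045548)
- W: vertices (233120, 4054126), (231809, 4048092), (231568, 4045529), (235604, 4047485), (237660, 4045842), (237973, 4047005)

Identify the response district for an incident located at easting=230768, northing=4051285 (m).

Cast a ray rightward from (230768, 4051285). For each polygon, the edges (by vertex number in listed order) whose endpoints lie on opposite sides of northing = 4051285, where each meets that height, and whether that is right or left of the point:
X: 1–2 at easting≈231664.6 (right), 4–1 at easting≈234477.4 (right) → 2 crossings.
Y: no edge straddles that height → 0 crossings.
V: 2–3 at easting≈228775.3 (left), 6–1 at easting≈234851.0 (right) → 1 crossing.
M: 3–4 at easting≈231641.1 (right), 4–1 at easting≈235507.1 (right) → 2 crossings.
G: 4–5 at easting≈233235.8 (right), 6–1 at easting≈240146.1 (right) → 2 crossings.
W: 1–2 at easting≈232502.7 (right), 6–1 at easting≈235056.2 (right) → 2 crossings.
Only V has an odd count, so the point is inside V.

V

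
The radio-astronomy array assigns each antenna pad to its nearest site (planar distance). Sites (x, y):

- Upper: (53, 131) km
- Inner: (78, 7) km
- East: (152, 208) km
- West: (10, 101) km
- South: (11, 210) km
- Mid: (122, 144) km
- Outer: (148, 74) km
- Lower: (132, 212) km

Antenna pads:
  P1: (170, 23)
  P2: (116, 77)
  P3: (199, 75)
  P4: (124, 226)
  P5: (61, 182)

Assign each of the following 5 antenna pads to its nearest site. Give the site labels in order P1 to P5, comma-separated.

P1 → Outer (d²=3085.00)
P2 → Outer (d²=1033.00)
P3 → Outer (d²=2602.00)
P4 → Lower (d²=260.00)
P5 → Upper (d²=2665.00)

Outer, Outer, Outer, Lower, Upper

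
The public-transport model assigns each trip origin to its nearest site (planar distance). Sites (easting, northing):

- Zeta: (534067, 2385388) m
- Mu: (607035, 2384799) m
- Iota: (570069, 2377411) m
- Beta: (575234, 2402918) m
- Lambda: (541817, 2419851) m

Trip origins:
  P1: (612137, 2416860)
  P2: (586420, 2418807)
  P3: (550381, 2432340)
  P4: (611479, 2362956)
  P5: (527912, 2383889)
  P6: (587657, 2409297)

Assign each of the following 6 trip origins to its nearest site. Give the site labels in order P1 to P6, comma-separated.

P1 → Mu (d²=1053938125.00)
P2 → Beta (d²=377586917.00)
P3 → Lambda (d²=229317217.00)
P4 → Mu (d²=496865785.00)
P5 → Zeta (d²=40131026.00)
P6 → Beta (d²=195022570.00)

Mu, Beta, Lambda, Mu, Zeta, Beta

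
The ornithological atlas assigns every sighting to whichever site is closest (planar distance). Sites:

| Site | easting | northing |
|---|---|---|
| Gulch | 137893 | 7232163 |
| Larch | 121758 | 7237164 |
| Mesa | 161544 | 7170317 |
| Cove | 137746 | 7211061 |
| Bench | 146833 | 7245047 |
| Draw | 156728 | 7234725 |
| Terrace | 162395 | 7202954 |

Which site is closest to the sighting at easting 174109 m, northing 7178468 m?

Squared distances to each site:
Gulch: 4194751681.000; Larch: 6185847617.000; Mesa: 224318026.000; Cove: 2384571418.000; Bench: 5176743417.000; Draw: 3466949210.000; Terrace: 736781992.000.
Minimum at Mesa.

Mesa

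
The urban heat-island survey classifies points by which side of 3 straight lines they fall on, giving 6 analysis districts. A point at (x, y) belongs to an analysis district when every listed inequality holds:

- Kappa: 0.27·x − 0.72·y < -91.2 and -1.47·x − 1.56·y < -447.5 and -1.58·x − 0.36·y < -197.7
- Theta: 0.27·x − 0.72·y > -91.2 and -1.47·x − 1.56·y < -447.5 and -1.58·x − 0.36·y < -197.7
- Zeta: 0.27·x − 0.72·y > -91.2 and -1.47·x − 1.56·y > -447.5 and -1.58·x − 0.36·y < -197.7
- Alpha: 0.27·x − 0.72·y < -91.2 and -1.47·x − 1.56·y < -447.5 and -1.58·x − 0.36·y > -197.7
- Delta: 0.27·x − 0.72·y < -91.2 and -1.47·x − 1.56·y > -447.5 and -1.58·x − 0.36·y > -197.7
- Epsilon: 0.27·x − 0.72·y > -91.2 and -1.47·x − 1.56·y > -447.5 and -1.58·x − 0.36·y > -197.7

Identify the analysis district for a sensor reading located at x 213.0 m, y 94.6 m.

Theta

0.27·213.0 − 0.72·94.6 = -10.602, which is > -91.2
-1.47·213.0 − 1.56·94.6 = -460.686, which is < -447.5
-1.58·213.0 − 0.36·94.6 = -370.596, which is < -197.7
This sign pattern matches Theta.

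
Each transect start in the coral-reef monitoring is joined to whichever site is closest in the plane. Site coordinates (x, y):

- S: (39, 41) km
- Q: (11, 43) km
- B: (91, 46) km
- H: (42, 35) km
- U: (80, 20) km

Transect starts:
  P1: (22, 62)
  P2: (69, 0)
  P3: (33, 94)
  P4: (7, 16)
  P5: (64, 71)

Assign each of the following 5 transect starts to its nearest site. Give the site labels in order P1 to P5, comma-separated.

P1 → Q (d²=482.00)
P2 → U (d²=521.00)
P3 → S (d²=2845.00)
P4 → Q (d²=745.00)
P5 → B (d²=1354.00)

Q, U, S, Q, B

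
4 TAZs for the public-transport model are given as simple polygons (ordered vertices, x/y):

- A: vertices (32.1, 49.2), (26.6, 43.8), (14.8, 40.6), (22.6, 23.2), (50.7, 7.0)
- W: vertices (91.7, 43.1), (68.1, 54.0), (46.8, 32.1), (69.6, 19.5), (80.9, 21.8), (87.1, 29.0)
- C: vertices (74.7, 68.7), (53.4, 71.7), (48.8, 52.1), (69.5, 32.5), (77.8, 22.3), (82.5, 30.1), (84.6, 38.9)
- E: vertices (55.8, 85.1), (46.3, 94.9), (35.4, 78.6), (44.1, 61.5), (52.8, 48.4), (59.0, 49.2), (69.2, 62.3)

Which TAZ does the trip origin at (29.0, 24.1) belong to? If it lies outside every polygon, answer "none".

Cast a ray rightward from (29.0, 24.1). For each polygon, the edges (by vertex number in listed order) whose endpoints lie on opposite sides of y = 24.1, where each meets that height, and whether that is right or left of the point:
A: 3–4 at x≈22.20 (left), 5–1 at x≈43.16 (right) → 1 crossing.
W: 3–4 at x≈61.28 (right), 5–6 at x≈82.88 (right) → 2 crossings.
C: 4–5 at x≈76.34 (right), 5–6 at x≈78.88 (right) → 2 crossings.
E: no edge straddles that height → 0 crossings.
Only A has an odd count, so the point is inside A.

A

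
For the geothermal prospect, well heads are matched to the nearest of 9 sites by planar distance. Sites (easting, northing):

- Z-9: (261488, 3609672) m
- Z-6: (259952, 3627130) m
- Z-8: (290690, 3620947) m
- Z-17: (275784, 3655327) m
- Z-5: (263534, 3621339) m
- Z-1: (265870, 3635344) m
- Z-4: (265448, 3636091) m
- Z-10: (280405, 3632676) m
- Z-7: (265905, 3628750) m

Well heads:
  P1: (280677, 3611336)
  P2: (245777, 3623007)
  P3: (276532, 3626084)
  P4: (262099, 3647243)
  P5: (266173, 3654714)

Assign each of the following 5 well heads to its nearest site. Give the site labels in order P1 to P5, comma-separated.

P1 → Z-8 (d²=192631490.00)
P2 → Z-6 (d²=217929754.00)
P3 → Z-10 (d²=58454593.00)
P4 → Z-4 (d²=135582905.00)
P5 → Z-17 (d²=92747090.00)

Z-8, Z-6, Z-10, Z-4, Z-17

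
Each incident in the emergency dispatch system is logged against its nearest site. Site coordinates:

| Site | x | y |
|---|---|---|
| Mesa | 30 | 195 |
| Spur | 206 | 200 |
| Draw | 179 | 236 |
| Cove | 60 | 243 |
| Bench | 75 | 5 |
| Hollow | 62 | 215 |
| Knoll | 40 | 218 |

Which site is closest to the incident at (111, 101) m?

Squared distances to each site:
Mesa: 15397.000; Spur: 18826.000; Draw: 22849.000; Cove: 22765.000; Bench: 10512.000; Hollow: 15397.000; Knoll: 18730.000.
Minimum at Bench.

Bench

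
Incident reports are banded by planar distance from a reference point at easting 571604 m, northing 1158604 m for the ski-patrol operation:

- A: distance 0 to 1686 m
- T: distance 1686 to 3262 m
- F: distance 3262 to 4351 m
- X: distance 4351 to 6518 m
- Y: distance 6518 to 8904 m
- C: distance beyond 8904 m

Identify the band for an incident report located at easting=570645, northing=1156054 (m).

Distance = √((570645−571604)² + (1156054−1158604)²) = √(919681.000 + 6502500.000) = 2724.368 m.
1686 ≤ 2724.368 < 3262 → T.

T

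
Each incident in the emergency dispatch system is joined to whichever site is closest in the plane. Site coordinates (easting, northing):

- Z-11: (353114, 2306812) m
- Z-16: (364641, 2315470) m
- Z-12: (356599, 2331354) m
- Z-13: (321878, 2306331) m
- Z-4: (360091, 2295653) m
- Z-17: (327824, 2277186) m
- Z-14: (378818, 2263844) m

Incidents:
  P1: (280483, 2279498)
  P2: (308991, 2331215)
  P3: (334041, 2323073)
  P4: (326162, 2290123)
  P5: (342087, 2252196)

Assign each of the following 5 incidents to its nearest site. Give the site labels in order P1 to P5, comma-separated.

Z-17, Z-13, Z-13, Z-17, Z-17

P1 → Z-17 (d²=2246515625.00)
P2 → Z-13 (d²=785288225.00)
P3 → Z-13 (d²=428233133.00)
P4 → Z-17 (d²=170128213.00)
P5 → Z-17 (d²=827933269.00)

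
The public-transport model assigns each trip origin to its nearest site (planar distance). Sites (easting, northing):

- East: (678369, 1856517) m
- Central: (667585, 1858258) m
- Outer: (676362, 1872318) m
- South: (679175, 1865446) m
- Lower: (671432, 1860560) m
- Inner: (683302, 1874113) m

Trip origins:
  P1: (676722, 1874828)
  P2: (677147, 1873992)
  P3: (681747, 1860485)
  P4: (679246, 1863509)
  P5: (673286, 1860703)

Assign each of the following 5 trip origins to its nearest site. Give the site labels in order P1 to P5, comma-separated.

Outer, Outer, East, South, Lower

P1 → Outer (d²=6429700.00)
P2 → Outer (d²=3418501.00)
P3 → East (d²=27155908.00)
P4 → South (d²=3757010.00)
P5 → Lower (d²=3457765.00)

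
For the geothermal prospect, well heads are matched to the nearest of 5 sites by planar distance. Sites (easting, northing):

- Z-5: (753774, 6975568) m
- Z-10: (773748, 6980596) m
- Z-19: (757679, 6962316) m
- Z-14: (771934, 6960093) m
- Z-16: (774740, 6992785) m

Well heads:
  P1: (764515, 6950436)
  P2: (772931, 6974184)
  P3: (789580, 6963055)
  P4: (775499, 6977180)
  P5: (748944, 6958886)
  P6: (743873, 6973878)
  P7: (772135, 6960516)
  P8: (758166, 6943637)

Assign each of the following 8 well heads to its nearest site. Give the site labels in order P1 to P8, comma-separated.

P1 → Z-14 (d²=148299210.00)
P2 → Z-10 (d²=41781233.00)
P3 → Z-14 (d²=320154760.00)
P4 → Z-10 (d²=14735057.00)
P5 → Z-19 (d²=88065125.00)
P6 → Z-5 (d²=100885901.00)
P7 → Z-14 (d²=219330.00)
P8 → Z-19 (d²=349142210.00)

Z-14, Z-10, Z-14, Z-10, Z-19, Z-5, Z-14, Z-19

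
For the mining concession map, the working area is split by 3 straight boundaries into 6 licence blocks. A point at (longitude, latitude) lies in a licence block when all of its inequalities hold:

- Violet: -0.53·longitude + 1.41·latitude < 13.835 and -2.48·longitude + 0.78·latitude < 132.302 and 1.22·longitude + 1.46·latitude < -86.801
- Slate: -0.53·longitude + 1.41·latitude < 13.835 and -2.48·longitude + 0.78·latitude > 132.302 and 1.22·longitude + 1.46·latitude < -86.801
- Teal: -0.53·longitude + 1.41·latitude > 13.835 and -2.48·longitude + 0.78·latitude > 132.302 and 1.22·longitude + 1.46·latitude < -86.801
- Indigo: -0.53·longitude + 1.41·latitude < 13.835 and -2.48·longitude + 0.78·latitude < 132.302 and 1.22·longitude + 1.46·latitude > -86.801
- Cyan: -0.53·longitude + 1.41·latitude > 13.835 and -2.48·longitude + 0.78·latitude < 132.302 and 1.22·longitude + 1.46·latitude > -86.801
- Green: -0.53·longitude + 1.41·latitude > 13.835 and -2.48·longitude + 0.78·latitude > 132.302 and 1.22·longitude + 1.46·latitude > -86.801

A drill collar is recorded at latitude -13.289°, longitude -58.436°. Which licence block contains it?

Slate

-0.53·-58.436 + 1.41·-13.289 = 12.234, which is < 13.835
-2.48·-58.436 + 0.78·-13.289 = 134.556, which is > 132.302
1.22·-58.436 + 1.46·-13.289 = -90.694, which is < -86.801
This sign pattern matches Slate.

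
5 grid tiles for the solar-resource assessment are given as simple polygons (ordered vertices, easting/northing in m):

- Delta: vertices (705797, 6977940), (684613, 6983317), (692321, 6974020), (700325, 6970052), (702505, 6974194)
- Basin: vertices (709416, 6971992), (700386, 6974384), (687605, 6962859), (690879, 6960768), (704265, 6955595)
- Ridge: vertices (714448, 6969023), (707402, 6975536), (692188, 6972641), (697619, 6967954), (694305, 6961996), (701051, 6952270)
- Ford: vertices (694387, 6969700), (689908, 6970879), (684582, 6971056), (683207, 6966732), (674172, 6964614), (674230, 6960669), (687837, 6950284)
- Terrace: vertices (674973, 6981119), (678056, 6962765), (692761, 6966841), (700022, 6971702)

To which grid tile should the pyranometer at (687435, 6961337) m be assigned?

Cast a ray rightward from (687435, 6961337). For each polygon, the edges (by vertex number in listed order) whose endpoints lie on opposite sides of northing = 6961337, where each meets that height, and whether that is right or left of the point:
Delta: no edge straddles that height → 0 crossings.
Basin: 3–4 at easting≈689988.1 (right), 5–1 at easting≈706068.8 (right) → 2 crossings.
Ridge: 5–6 at easting≈694762.1 (right), 6–1 at easting≈708301.7 (right) → 2 crossings.
Ford: 5–6 at easting≈674220.2 (left), 7–1 at easting≈691565.7 (right) → 1 crossing.
Terrace: no edge straddles that height → 0 crossings.
Only Ford has an odd count, so the point is inside Ford.

Ford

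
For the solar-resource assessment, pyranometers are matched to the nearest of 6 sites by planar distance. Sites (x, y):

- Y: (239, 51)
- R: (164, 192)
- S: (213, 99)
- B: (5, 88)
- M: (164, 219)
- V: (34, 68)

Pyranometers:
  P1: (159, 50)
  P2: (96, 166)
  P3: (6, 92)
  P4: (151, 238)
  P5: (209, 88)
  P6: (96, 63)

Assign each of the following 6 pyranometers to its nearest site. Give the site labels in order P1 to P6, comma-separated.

S, R, B, M, S, V

P1 → S (d²=5317.00)
P2 → R (d²=5300.00)
P3 → B (d²=17.00)
P4 → M (d²=530.00)
P5 → S (d²=137.00)
P6 → V (d²=3869.00)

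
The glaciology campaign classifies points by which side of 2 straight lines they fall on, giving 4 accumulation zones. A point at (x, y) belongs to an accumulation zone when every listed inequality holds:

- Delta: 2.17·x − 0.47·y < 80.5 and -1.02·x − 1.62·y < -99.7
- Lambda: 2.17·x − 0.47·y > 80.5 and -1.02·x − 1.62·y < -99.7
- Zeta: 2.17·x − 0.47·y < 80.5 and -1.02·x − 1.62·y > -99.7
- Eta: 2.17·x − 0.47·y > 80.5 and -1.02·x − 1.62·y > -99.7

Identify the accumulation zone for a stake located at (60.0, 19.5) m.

Eta

2.17·60.0 − 0.47·19.5 = 121.035, which is > 80.5
-1.02·60.0 − 1.62·19.5 = -92.790, which is > -99.7
This sign pattern matches Eta.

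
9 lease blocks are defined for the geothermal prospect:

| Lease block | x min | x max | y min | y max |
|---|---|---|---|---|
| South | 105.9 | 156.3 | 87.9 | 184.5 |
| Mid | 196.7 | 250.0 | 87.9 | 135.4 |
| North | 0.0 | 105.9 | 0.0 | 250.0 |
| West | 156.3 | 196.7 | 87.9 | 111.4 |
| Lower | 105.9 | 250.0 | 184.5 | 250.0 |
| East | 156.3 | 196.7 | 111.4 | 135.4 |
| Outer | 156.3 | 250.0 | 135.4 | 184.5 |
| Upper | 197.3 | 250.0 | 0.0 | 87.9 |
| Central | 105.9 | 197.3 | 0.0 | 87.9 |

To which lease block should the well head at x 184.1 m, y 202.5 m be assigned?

Lower

The point has x = 184.1 and y = 202.5.
Only Lower satisfies 105.9 ≤ x ≤ 250.0 and 184.5 ≤ y ≤ 250.0.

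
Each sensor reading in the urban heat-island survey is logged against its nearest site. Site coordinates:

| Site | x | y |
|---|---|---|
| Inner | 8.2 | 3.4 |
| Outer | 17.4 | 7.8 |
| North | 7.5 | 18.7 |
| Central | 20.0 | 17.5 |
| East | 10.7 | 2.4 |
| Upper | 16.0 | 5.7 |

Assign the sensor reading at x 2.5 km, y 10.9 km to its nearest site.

North

Squared distances to each site:
Inner: 88.740; Outer: 231.620; North: 85.840; Central: 349.810; East: 139.490; Upper: 209.290.
Minimum at North.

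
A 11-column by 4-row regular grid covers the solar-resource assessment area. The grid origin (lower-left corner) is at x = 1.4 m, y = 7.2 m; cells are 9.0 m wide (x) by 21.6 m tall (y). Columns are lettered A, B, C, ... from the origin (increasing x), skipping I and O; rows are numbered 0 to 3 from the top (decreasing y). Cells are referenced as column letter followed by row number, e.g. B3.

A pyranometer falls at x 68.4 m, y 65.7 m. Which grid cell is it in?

H1

Column index: ⌊(68.4 − 1.4) / 9.0⌋ = ⌊7.444⌋ = 7 → column H
Row offset from origin: ⌊(65.7 − 7.2) / 21.6⌋ = ⌊2.708⌋ = 2 → row 1 (counted from top)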